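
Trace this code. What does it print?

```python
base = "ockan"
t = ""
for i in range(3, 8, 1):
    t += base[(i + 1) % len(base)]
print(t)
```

nocka

i=3: add base[4]='n' → 'n'
i=4: add base[0]='o' → 'no'
i=5: add base[1]='c' → 'noc'
i=6: add base[2]='k' → 'nock'
i=7: add base[3]='a' → 'nocka'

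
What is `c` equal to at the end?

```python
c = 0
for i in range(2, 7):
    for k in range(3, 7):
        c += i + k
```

i=2,k=3: c = 0+5 = 5
i=2,k=4: c = 5+6 = 11
i=2,k=5: c = 11+7 = 18
i=2,k=6: c = 18+8 = 26
i=3,k=3: c = 26+6 = 32
i=3,k=4: c = 32+7 = 39
i=3,k=5: c = 39+8 = 47
i=3,k=6: c = 47+9 = 56
i=4,k=3: c = 56+7 = 63
i=4,k=4: c = 63+8 = 71
i=4,k=5: c = 71+9 = 80
i=4,k=6: c = 80+10 = 90
i=5,k=3: c = 90+8 = 98
i=5,k=4: c = 98+9 = 107
i=5,k=5: c = 107+10 = 117
i=5,k=6: c = 117+11 = 128
i=6,k=3: c = 128+9 = 137
i=6,k=4: c = 137+10 = 147
i=6,k=5: c = 147+11 = 158
i=6,k=6: c = 158+12 = 170

170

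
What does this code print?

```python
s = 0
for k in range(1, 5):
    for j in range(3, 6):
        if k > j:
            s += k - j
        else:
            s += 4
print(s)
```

k=1,j=3: not 1>3, s = 0+4 = 4
k=1,j=4: not 1>4, s = 4+4 = 8
k=1,j=5: not 1>5, s = 8+4 = 12
k=2,j=3: not 2>3, s = 12+4 = 16
k=2,j=4: not 2>4, s = 16+4 = 20
k=2,j=5: not 2>5, s = 20+4 = 24
k=3,j=3: not 3>3, s = 24+4 = 28
k=3,j=4: not 3>4, s = 28+4 = 32
k=3,j=5: not 3>5, s = 32+4 = 36
k=4,j=3: 4>3, s = 36+1 = 37
k=4,j=4: not 4>4, s = 37+4 = 41
k=4,j=5: not 4>5, s = 41+4 = 45

45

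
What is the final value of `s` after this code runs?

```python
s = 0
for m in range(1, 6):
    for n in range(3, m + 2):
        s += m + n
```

m=2,n=3: s = 0+5 = 5
m=3,n=3: s = 5+6 = 11
m=3,n=4: s = 11+7 = 18
m=4,n=3: s = 18+7 = 25
m=4,n=4: s = 25+8 = 33
m=4,n=5: s = 33+9 = 42
m=5,n=3: s = 42+8 = 50
m=5,n=4: s = 50+9 = 59
m=5,n=5: s = 59+10 = 69
m=5,n=6: s = 69+11 = 80

80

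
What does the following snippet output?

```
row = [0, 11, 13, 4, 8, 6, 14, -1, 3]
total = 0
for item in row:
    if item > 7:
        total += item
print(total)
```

item=0: not >7
item=11: >7, total = 0+11 = 11
item=13: >7, total = 11+13 = 24
item=4: not >7
item=8: >7, total = 24+8 = 32
item=6: not >7
item=14: >7, total = 32+14 = 46
item=-1: not >7
item=3: not >7

46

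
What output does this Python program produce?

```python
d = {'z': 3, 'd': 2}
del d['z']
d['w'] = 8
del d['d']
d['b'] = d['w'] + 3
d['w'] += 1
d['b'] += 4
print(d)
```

{'w': 9, 'b': 15}

del 'z' → {'d': 2}
d['w'] = 8 → {'d': 2, 'w': 8}
del 'd' → {'w': 8}
d['b'] = d['w']+3 = 11 → {'w': 8, 'b': 11}
d['w'] = 8+1 = 9 → {'w': 9, 'b': 11}
d['b'] = 11+4 = 15 → {'w': 9, 'b': 15}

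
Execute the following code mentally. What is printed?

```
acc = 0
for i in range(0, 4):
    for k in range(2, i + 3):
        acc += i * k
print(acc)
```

65

i=0,k=2: acc = 0+0 = 0
i=1,k=2: acc = 0+2 = 2
i=1,k=3: acc = 2+3 = 5
i=2,k=2: acc = 5+4 = 9
i=2,k=3: acc = 9+6 = 15
i=2,k=4: acc = 15+8 = 23
i=3,k=2: acc = 23+6 = 29
i=3,k=3: acc = 29+9 = 38
i=3,k=4: acc = 38+12 = 50
i=3,k=5: acc = 50+15 = 65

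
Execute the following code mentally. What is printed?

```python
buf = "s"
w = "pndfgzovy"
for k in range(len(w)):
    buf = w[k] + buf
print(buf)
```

k=0: prepend 'p' → 'ps'
k=1: prepend 'n' → 'nps'
k=2: prepend 'd' → 'dnps'
k=3: prepend 'f' → 'fdnps'
k=4: prepend 'g' → 'gfdnps'
k=5: prepend 'z' → 'zgfdnps'
k=6: prepend 'o' → 'ozgfdnps'
k=7: prepend 'v' → 'vozgfdnps'
k=8: prepend 'y' → 'yvozgfdnps'

yvozgfdnps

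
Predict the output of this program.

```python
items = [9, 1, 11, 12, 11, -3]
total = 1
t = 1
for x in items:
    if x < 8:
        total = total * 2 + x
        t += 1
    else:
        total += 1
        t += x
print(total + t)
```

59

x=9: not <8, total = 1+1 = 2; t=10
x=1: <8, total = 2*2+1 = 5; t=11
x=11: not <8, total = 5+1 = 6; t=22
x=12: not <8, total = 6+1 = 7; t=34
x=11: not <8, total = 7+1 = 8; t=45
x=-3: <8, total = 8*2+(-3) = 13; t=46
total+t = 13+46 = 59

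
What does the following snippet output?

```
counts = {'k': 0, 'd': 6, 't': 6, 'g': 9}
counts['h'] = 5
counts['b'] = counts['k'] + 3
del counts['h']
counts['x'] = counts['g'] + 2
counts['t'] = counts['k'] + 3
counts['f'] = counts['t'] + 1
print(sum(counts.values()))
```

36

counts['h'] = 5 → {'k': 0, 'd': 6, 't': 6, 'g': 9, 'h': 5}
counts['b'] = counts['k']+3 = 3 → {'k': 0, 'd': 6, 't': 6, 'g': 9, 'h': 5, 'b': 3}
del 'h' → {'k': 0, 'd': 6, 't': 6, 'g': 9, 'b': 3}
counts['x'] = counts['g']+2 = 11 → {'k': 0, 'd': 6, 't': 6, 'g': 9, 'b': 3, 'x': 11}
counts['t'] = counts['k']+3 = 3 → {'k': 0, 'd': 6, 't': 3, 'g': 9, 'b': 3, 'x': 11}
counts['f'] = counts['t']+1 = 4 → {'k': 0, 'd': 6, 't': 3, 'g': 9, 'b': 3, 'x': 11, 'f': 4}
sum of values = 36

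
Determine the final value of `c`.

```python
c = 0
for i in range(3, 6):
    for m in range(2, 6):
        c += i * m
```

i=3,m=2: c = 0+6 = 6
i=3,m=3: c = 6+9 = 15
i=3,m=4: c = 15+12 = 27
i=3,m=5: c = 27+15 = 42
i=4,m=2: c = 42+8 = 50
i=4,m=3: c = 50+12 = 62
i=4,m=4: c = 62+16 = 78
i=4,m=5: c = 78+20 = 98
i=5,m=2: c = 98+10 = 108
i=5,m=3: c = 108+15 = 123
i=5,m=4: c = 123+20 = 143
i=5,m=5: c = 143+25 = 168

168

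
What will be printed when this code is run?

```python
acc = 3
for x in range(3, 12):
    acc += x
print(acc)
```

66

x=3: acc = 3+3 = 6
x=4: acc = 6+4 = 10
x=5: acc = 10+5 = 15
x=6: acc = 15+6 = 21
x=7: acc = 21+7 = 28
x=8: acc = 28+8 = 36
x=9: acc = 36+9 = 45
x=10: acc = 45+10 = 55
x=11: acc = 55+11 = 66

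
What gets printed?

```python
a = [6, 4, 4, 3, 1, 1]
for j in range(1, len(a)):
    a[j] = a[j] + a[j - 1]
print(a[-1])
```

19

j=1: a[1] = 4+6 = 10 → [6, 10, 4, 3, 1, 1]
j=2: a[2] = 4+10 = 14 → [6, 10, 14, 3, 1, 1]
j=3: a[3] = 3+14 = 17 → [6, 10, 14, 17, 1, 1]
j=4: a[4] = 1+17 = 18 → [6, 10, 14, 17, 18, 1]
j=5: a[5] = 1+18 = 19 → [6, 10, 14, 17, 18, 19]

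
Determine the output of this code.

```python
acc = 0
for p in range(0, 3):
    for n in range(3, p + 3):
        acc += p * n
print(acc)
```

p=1,n=3: acc = 0+3 = 3
p=2,n=3: acc = 3+6 = 9
p=2,n=4: acc = 9+8 = 17

17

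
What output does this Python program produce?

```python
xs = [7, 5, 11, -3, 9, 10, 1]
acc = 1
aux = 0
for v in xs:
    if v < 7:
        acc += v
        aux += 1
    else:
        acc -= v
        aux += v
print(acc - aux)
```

-73

v=7: not <7, acc = 1-7 = -6; aux=7
v=5: <7, acc = (-6)+5 = -1; aux=8
v=11: not <7, acc = (-1)-11 = -12; aux=19
v=-3: <7, acc = (-12)+(-3) = -15; aux=20
v=9: not <7, acc = (-15)-9 = -24; aux=29
v=10: not <7, acc = (-24)-10 = -34; aux=39
v=1: <7, acc = (-34)+1 = -33; aux=40
acc-aux = (-33)-40 = -73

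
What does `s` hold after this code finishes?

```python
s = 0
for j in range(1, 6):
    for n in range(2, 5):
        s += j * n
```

135

j=1,n=2: s = 0+2 = 2
j=1,n=3: s = 2+3 = 5
j=1,n=4: s = 5+4 = 9
j=2,n=2: s = 9+4 = 13
j=2,n=3: s = 13+6 = 19
j=2,n=4: s = 19+8 = 27
j=3,n=2: s = 27+6 = 33
j=3,n=3: s = 33+9 = 42
j=3,n=4: s = 42+12 = 54
j=4,n=2: s = 54+8 = 62
j=4,n=3: s = 62+12 = 74
j=4,n=4: s = 74+16 = 90
j=5,n=2: s = 90+10 = 100
j=5,n=3: s = 100+15 = 115
j=5,n=4: s = 115+20 = 135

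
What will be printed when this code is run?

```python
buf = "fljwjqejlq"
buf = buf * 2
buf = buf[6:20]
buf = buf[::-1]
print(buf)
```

qljeqjwjlfqlje

repeat ×2 → 'fljwjqejlqfljwjqejlq'
slice [6:20] → 'ejlqfljwjqejlq'
reverse → 'qljeqjwjlfqlje'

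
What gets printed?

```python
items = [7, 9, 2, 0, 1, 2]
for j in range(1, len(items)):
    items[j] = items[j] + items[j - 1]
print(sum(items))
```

j=1: items[1] = 9+7 = 16 → [7, 16, 2, 0, 1, 2]
j=2: items[2] = 2+16 = 18 → [7, 16, 18, 0, 1, 2]
j=3: items[3] = 0+18 = 18 → [7, 16, 18, 18, 1, 2]
j=4: items[4] = 1+18 = 19 → [7, 16, 18, 18, 19, 2]
j=5: items[5] = 2+19 = 21 → [7, 16, 18, 18, 19, 21]
sum = 99

99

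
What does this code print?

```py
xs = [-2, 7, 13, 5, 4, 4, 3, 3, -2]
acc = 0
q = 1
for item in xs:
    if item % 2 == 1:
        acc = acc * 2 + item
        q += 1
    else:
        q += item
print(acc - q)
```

item=-2: not odd; q=-1
item=7: odd, acc = 0*2+7 = 7; q=0
item=13: odd, acc = 7*2+13 = 27; q=1
item=5: odd, acc = 27*2+5 = 59; q=2
item=4: not odd; q=6
item=4: not odd; q=10
item=3: odd, acc = 59*2+3 = 121; q=11
item=3: odd, acc = 121*2+3 = 245; q=12
item=-2: not odd; q=10
acc-q = 245-10 = 235

235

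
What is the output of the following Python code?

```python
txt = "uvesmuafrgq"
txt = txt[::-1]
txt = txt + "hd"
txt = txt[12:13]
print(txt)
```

d

reverse → 'qgrfaumsevu'
+ 'hd' → 'qgrfaumsevuhd'
slice [12:13] → 'd'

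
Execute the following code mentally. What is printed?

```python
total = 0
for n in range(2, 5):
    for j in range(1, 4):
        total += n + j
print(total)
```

n=2,j=1: total = 0+3 = 3
n=2,j=2: total = 3+4 = 7
n=2,j=3: total = 7+5 = 12
n=3,j=1: total = 12+4 = 16
n=3,j=2: total = 16+5 = 21
n=3,j=3: total = 21+6 = 27
n=4,j=1: total = 27+5 = 32
n=4,j=2: total = 32+6 = 38
n=4,j=3: total = 38+7 = 45

45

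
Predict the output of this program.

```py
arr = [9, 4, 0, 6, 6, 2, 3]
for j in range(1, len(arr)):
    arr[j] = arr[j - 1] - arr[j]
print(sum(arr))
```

-10

j=1: arr[1] = 9-4 = 5 → [9, 5, 0, 6, 6, 2, 3]
j=2: arr[2] = 5-0 = 5 → [9, 5, 5, 6, 6, 2, 3]
j=3: arr[3] = 5-6 = -1 → [9, 5, 5, -1, 6, 2, 3]
j=4: arr[4] = (-1)-6 = -7 → [9, 5, 5, -1, -7, 2, 3]
j=5: arr[5] = (-7)-2 = -9 → [9, 5, 5, -1, -7, -9, 3]
j=6: arr[6] = (-9)-3 = -12 → [9, 5, 5, -1, -7, -9, -12]
sum = -10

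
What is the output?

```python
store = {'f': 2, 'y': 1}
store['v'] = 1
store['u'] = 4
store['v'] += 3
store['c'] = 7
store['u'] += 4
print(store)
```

store['v'] = 1 → {'f': 2, 'y': 1, 'v': 1}
store['u'] = 4 → {'f': 2, 'y': 1, 'v': 1, 'u': 4}
store['v'] = 1+3 = 4 → {'f': 2, 'y': 1, 'v': 4, 'u': 4}
store['c'] = 7 → {'f': 2, 'y': 1, 'v': 4, 'u': 4, 'c': 7}
store['u'] = 4+4 = 8 → {'f': 2, 'y': 1, 'v': 4, 'u': 8, 'c': 7}

{'f': 2, 'y': 1, 'v': 4, 'u': 8, 'c': 7}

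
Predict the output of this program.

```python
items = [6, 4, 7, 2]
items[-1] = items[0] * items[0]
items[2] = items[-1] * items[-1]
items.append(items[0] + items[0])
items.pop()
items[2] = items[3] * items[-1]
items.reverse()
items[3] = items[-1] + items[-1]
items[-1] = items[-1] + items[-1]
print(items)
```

items[-1] = items[0]*items[0] = 6*6 = 36 → [6, 4, 7, 36]
items[2] = items[-1]*items[-1] = 36*36 = 1296 → [6, 4, 1296, 36]
append items[0]+items[0] = 6+6 = 12 → [6, 4, 1296, 36, 12]
pop() removes 12 → [6, 4, 1296, 36]
items[2] = items[3]*items[-1] = 36*36 = 1296 → [6, 4, 1296, 36]
reverse → [36, 1296, 4, 6]
items[3] = items[-1]+items[-1] = 6+6 = 12 → [36, 1296, 4, 12]
items[-1] = items[-1]+items[-1] = 12+12 = 24 → [36, 1296, 4, 24]

[36, 1296, 4, 24]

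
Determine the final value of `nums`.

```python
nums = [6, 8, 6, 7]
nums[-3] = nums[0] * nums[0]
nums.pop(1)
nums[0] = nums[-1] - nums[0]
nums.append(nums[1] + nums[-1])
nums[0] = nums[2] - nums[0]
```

[6, 6, 7, 13]

nums[-3] = nums[0]*nums[0] = 6*6 = 36 → [6, 36, 6, 7]
pop(1) removes 36 → [6, 6, 7]
nums[0] = nums[-1]-nums[0] = 7-6 = 1 → [1, 6, 7]
append nums[1]+nums[-1] = 6+7 = 13 → [1, 6, 7, 13]
nums[0] = nums[2]-nums[0] = 7-1 = 6 → [6, 6, 7, 13]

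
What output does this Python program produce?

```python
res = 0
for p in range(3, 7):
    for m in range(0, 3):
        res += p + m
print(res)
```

p=3,m=0: res = 0+3 = 3
p=3,m=1: res = 3+4 = 7
p=3,m=2: res = 7+5 = 12
p=4,m=0: res = 12+4 = 16
p=4,m=1: res = 16+5 = 21
p=4,m=2: res = 21+6 = 27
p=5,m=0: res = 27+5 = 32
p=5,m=1: res = 32+6 = 38
p=5,m=2: res = 38+7 = 45
p=6,m=0: res = 45+6 = 51
p=6,m=1: res = 51+7 = 58
p=6,m=2: res = 58+8 = 66

66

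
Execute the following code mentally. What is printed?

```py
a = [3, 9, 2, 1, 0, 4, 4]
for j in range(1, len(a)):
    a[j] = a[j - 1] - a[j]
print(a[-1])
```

-17

j=1: a[1] = 3-9 = -6 → [3, -6, 2, 1, 0, 4, 4]
j=2: a[2] = (-6)-2 = -8 → [3, -6, -8, 1, 0, 4, 4]
j=3: a[3] = (-8)-1 = -9 → [3, -6, -8, -9, 0, 4, 4]
j=4: a[4] = (-9)-0 = -9 → [3, -6, -8, -9, -9, 4, 4]
j=5: a[5] = (-9)-4 = -13 → [3, -6, -8, -9, -9, -13, 4]
j=6: a[6] = (-13)-4 = -17 → [3, -6, -8, -9, -9, -13, -17]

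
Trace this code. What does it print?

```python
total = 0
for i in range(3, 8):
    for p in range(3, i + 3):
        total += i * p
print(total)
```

i=3,p=3: total = 0+9 = 9
i=3,p=4: total = 9+12 = 21
i=3,p=5: total = 21+15 = 36
i=4,p=3: total = 36+12 = 48
i=4,p=4: total = 48+16 = 64
i=4,p=5: total = 64+20 = 84
i=4,p=6: total = 84+24 = 108
i=5,p=3: total = 108+15 = 123
i=5,p=4: total = 123+20 = 143
i=5,p=5: total = 143+25 = 168
i=5,p=6: total = 168+30 = 198
i=5,p=7: total = 198+35 = 233
i=6,p=3: total = 233+18 = 251
i=6,p=4: total = 251+24 = 275
i=6,p=5: total = 275+30 = 305
i=6,p=6: total = 305+36 = 341
i=6,p=7: total = 341+42 = 383
i=6,p=8: total = 383+48 = 431
i=7,p=3: total = 431+21 = 452
i=7,p=4: total = 452+28 = 480
i=7,p=5: total = 480+35 = 515
i=7,p=6: total = 515+42 = 557
i=7,p=7: total = 557+49 = 606
i=7,p=8: total = 606+56 = 662
i=7,p=9: total = 662+63 = 725

725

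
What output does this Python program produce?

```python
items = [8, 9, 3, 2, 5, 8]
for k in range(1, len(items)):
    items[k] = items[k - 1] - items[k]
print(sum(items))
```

-33

k=1: items[1] = 8-9 = -1 → [8, -1, 3, 2, 5, 8]
k=2: items[2] = (-1)-3 = -4 → [8, -1, -4, 2, 5, 8]
k=3: items[3] = (-4)-2 = -6 → [8, -1, -4, -6, 5, 8]
k=4: items[4] = (-6)-5 = -11 → [8, -1, -4, -6, -11, 8]
k=5: items[5] = (-11)-8 = -19 → [8, -1, -4, -6, -11, -19]
sum = -33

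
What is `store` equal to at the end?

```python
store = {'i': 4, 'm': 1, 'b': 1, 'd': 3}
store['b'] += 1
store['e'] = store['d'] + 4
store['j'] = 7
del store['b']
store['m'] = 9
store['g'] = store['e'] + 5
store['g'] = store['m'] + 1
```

{'i': 4, 'm': 9, 'd': 3, 'e': 7, 'j': 7, 'g': 10}

store['b'] = 1+1 = 2 → {'i': 4, 'm': 1, 'b': 2, 'd': 3}
store['e'] = store['d']+4 = 7 → {'i': 4, 'm': 1, 'b': 2, 'd': 3, 'e': 7}
store['j'] = 7 → {'i': 4, 'm': 1, 'b': 2, 'd': 3, 'e': 7, 'j': 7}
del 'b' → {'i': 4, 'm': 1, 'd': 3, 'e': 7, 'j': 7}
store['m'] = 9 → {'i': 4, 'm': 9, 'd': 3, 'e': 7, 'j': 7}
store['g'] = store['e']+5 = 12 → {'i': 4, 'm': 9, 'd': 3, 'e': 7, 'j': 7, 'g': 12}
store['g'] = store['m']+1 = 10 → {'i': 4, 'm': 9, 'd': 3, 'e': 7, 'j': 7, 'g': 10}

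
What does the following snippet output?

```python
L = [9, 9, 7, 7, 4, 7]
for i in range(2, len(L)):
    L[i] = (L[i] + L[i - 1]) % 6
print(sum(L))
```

34

i=2: L[2] = (7+9)%6 = 4 → [9, 9, 4, 7, 4, 7]
i=3: L[3] = (7+4)%6 = 5 → [9, 9, 4, 5, 4, 7]
i=4: L[4] = (4+5)%6 = 3 → [9, 9, 4, 5, 3, 7]
i=5: L[5] = (7+3)%6 = 4 → [9, 9, 4, 5, 3, 4]
sum = 34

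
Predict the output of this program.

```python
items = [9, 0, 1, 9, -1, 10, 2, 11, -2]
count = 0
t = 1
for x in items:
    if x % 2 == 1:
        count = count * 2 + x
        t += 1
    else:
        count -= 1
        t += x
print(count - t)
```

x=9: odd, count = 0*2+9 = 9; t=2
x=0: not odd, count = 9-1 = 8; t=2
x=1: odd, count = 8*2+1 = 17; t=3
x=9: odd, count = 17*2+9 = 43; t=4
x=-1: odd, count = 43*2+(-1) = 85; t=5
x=10: not odd, count = 85-1 = 84; t=15
x=2: not odd, count = 84-1 = 83; t=17
x=11: odd, count = 83*2+11 = 177; t=18
x=-2: not odd, count = 177-1 = 176; t=16
count-t = 176-16 = 160

160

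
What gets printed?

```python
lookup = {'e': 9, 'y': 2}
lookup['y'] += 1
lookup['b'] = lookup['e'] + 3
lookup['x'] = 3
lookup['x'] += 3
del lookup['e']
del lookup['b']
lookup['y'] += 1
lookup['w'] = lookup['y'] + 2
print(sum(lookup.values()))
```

lookup['y'] = 2+1 = 3 → {'e': 9, 'y': 3}
lookup['b'] = lookup['e']+3 = 12 → {'e': 9, 'y': 3, 'b': 12}
lookup['x'] = 3 → {'e': 9, 'y': 3, 'b': 12, 'x': 3}
lookup['x'] = 3+3 = 6 → {'e': 9, 'y': 3, 'b': 12, 'x': 6}
del 'e' → {'y': 3, 'b': 12, 'x': 6}
del 'b' → {'y': 3, 'x': 6}
lookup['y'] = 3+1 = 4 → {'y': 4, 'x': 6}
lookup['w'] = lookup['y']+2 = 6 → {'y': 4, 'x': 6, 'w': 6}
sum of values = 16

16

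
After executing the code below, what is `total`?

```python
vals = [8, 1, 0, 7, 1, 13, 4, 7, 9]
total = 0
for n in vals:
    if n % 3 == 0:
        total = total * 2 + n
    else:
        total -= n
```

n=8: not %3==0, total = 0-8 = -8
n=1: not %3==0, total = (-8)-1 = -9
n=0: %3==0, total = (-9)*2+0 = -18
n=7: not %3==0, total = (-18)-7 = -25
n=1: not %3==0, total = (-25)-1 = -26
n=13: not %3==0, total = (-26)-13 = -39
n=4: not %3==0, total = (-39)-4 = -43
n=7: not %3==0, total = (-43)-7 = -50
n=9: %3==0, total = (-50)*2+9 = -91

-91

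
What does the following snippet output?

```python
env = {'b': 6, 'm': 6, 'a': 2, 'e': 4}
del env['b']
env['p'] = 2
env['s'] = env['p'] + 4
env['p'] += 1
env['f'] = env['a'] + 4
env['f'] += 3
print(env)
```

{'m': 6, 'a': 2, 'e': 4, 'p': 3, 's': 6, 'f': 9}

del 'b' → {'m': 6, 'a': 2, 'e': 4}
env['p'] = 2 → {'m': 6, 'a': 2, 'e': 4, 'p': 2}
env['s'] = env['p']+4 = 6 → {'m': 6, 'a': 2, 'e': 4, 'p': 2, 's': 6}
env['p'] = 2+1 = 3 → {'m': 6, 'a': 2, 'e': 4, 'p': 3, 's': 6}
env['f'] = env['a']+4 = 6 → {'m': 6, 'a': 2, 'e': 4, 'p': 3, 's': 6, 'f': 6}
env['f'] = 6+3 = 9 → {'m': 6, 'a': 2, 'e': 4, 'p': 3, 's': 6, 'f': 9}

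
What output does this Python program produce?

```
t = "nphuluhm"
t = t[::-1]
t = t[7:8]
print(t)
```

n

reverse → 'mhuluhpn'
slice [7:8] → 'n'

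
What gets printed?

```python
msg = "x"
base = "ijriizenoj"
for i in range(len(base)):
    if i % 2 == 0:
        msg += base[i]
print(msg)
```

xirieo

i=0: add 'i' → 'xi'
i=1: skip
i=2: add 'r' → 'xir'
i=3: skip
i=4: add 'i' → 'xiri'
i=5: skip
i=6: add 'e' → 'xirie'
i=7: skip
i=8: add 'o' → 'xirieo'
i=9: skip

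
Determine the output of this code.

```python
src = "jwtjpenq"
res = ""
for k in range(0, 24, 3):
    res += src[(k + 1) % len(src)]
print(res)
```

wpqtejjn

k=0: add src[1]='w' → 'w'
k=3: add src[4]='p' → 'wp'
k=6: add src[7]='q' → 'wpq'
k=9: add src[2]='t' → 'wpqt'
k=12: add src[5]='e' → 'wpqte'
k=15: add src[0]='j' → 'wpqtej'
k=18: add src[3]='j' → 'wpqtejj'
k=21: add src[6]='n' → 'wpqtejjn'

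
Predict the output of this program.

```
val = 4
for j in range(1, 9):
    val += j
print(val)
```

40

j=1: val = 4+1 = 5
j=2: val = 5+2 = 7
j=3: val = 7+3 = 10
j=4: val = 10+4 = 14
j=5: val = 14+5 = 19
j=6: val = 19+6 = 25
j=7: val = 25+7 = 32
j=8: val = 32+8 = 40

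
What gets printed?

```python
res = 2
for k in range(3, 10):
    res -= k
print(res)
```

k=3: res = 2-3 = -1
k=4: res = (-1)-4 = -5
k=5: res = (-5)-5 = -10
k=6: res = (-10)-6 = -16
k=7: res = (-16)-7 = -23
k=8: res = (-23)-8 = -31
k=9: res = (-31)-9 = -40

-40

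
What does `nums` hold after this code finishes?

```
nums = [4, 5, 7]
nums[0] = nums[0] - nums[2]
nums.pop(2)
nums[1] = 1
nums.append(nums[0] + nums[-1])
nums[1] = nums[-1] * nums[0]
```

[-3, 6, -2]

nums[0] = nums[0]-nums[2] = 4-7 = -3 → [-3, 5, 7]
pop(2) removes 7 → [-3, 5]
nums[1] = 1 → [-3, 1]
append nums[0]+nums[-1] = (-3)+1 = -2 → [-3, 1, -2]
nums[1] = nums[-1]*nums[0] = (-2)*(-3) = 6 → [-3, 6, -2]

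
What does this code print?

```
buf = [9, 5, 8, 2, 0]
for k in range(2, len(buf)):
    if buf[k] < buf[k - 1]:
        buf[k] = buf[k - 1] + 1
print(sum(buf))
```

41

k=2: 8>=5, unchanged → [9, 5, 8, 2, 0]
k=3: 2<8, buf[3] = 8+1 = 9 → [9, 5, 8, 9, 0]
k=4: 0<9, buf[4] = 9+1 = 10 → [9, 5, 8, 9, 10]
sum = 41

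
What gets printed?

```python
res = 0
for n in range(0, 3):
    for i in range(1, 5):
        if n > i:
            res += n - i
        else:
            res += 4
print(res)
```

n=0,i=1: not 0>1, res = 0+4 = 4
n=0,i=2: not 0>2, res = 4+4 = 8
n=0,i=3: not 0>3, res = 8+4 = 12
n=0,i=4: not 0>4, res = 12+4 = 16
n=1,i=1: not 1>1, res = 16+4 = 20
n=1,i=2: not 1>2, res = 20+4 = 24
n=1,i=3: not 1>3, res = 24+4 = 28
n=1,i=4: not 1>4, res = 28+4 = 32
n=2,i=1: 2>1, res = 32+1 = 33
n=2,i=2: not 2>2, res = 33+4 = 37
n=2,i=3: not 2>3, res = 37+4 = 41
n=2,i=4: not 2>4, res = 41+4 = 45

45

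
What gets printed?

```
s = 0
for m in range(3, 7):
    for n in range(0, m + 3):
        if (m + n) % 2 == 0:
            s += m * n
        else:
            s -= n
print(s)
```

232

m=3,n=0: odd sum, s = 0-0 = 0
m=3,n=1: even sum, s = 0+3 = 3
m=3,n=2: odd sum, s = 3-2 = 1
m=3,n=3: even sum, s = 1+9 = 10
m=3,n=4: odd sum, s = 10-4 = 6
m=3,n=5: even sum, s = 6+15 = 21
m=4,n=0: even sum, s = 21+0 = 21
m=4,n=1: odd sum, s = 21-1 = 20
m=4,n=2: even sum, s = 20+8 = 28
m=4,n=3: odd sum, s = 28-3 = 25
m=4,n=4: even sum, s = 25+16 = 41
m=4,n=5: odd sum, s = 41-5 = 36
m=4,n=6: even sum, s = 36+24 = 60
m=5,n=0: odd sum, s = 60-0 = 60
m=5,n=1: even sum, s = 60+5 = 65
m=5,n=2: odd sum, s = 65-2 = 63
m=5,n=3: even sum, s = 63+15 = 78
m=5,n=4: odd sum, s = 78-4 = 74
m=5,n=5: even sum, s = 74+25 = 99
m=5,n=6: odd sum, s = 99-6 = 93
m=5,n=7: even sum, s = 93+35 = 128
m=6,n=0: even sum, s = 128+0 = 128
m=6,n=1: odd sum, s = 128-1 = 127
m=6,n=2: even sum, s = 127+12 = 139
m=6,n=3: odd sum, s = 139-3 = 136
m=6,n=4: even sum, s = 136+24 = 160
m=6,n=5: odd sum, s = 160-5 = 155
m=6,n=6: even sum, s = 155+36 = 191
m=6,n=7: odd sum, s = 191-7 = 184
m=6,n=8: even sum, s = 184+48 = 232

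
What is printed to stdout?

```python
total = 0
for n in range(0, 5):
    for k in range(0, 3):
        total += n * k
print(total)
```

30

n=0,k=0: total = 0+0 = 0
n=0,k=1: total = 0+0 = 0
n=0,k=2: total = 0+0 = 0
n=1,k=0: total = 0+0 = 0
n=1,k=1: total = 0+1 = 1
n=1,k=2: total = 1+2 = 3
n=2,k=0: total = 3+0 = 3
n=2,k=1: total = 3+2 = 5
n=2,k=2: total = 5+4 = 9
n=3,k=0: total = 9+0 = 9
n=3,k=1: total = 9+3 = 12
n=3,k=2: total = 12+6 = 18
n=4,k=0: total = 18+0 = 18
n=4,k=1: total = 18+4 = 22
n=4,k=2: total = 22+8 = 30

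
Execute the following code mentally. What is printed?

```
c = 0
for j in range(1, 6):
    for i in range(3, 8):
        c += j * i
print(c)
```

j=1,i=3: c = 0+3 = 3
j=1,i=4: c = 3+4 = 7
j=1,i=5: c = 7+5 = 12
j=1,i=6: c = 12+6 = 18
j=1,i=7: c = 18+7 = 25
j=2,i=3: c = 25+6 = 31
j=2,i=4: c = 31+8 = 39
j=2,i=5: c = 39+10 = 49
j=2,i=6: c = 49+12 = 61
j=2,i=7: c = 61+14 = 75
j=3,i=3: c = 75+9 = 84
j=3,i=4: c = 84+12 = 96
j=3,i=5: c = 96+15 = 111
j=3,i=6: c = 111+18 = 129
j=3,i=7: c = 129+21 = 150
j=4,i=3: c = 150+12 = 162
j=4,i=4: c = 162+16 = 178
j=4,i=5: c = 178+20 = 198
j=4,i=6: c = 198+24 = 222
j=4,i=7: c = 222+28 = 250
j=5,i=3: c = 250+15 = 265
j=5,i=4: c = 265+20 = 285
j=5,i=5: c = 285+25 = 310
j=5,i=6: c = 310+30 = 340
j=5,i=7: c = 340+35 = 375

375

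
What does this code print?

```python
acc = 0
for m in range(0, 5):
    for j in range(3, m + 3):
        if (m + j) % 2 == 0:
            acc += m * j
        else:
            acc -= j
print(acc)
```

m=1,j=3: even sum, acc = 0+3 = 3
m=2,j=3: odd sum, acc = 3-3 = 0
m=2,j=4: even sum, acc = 0+8 = 8
m=3,j=3: even sum, acc = 8+9 = 17
m=3,j=4: odd sum, acc = 17-4 = 13
m=3,j=5: even sum, acc = 13+15 = 28
m=4,j=3: odd sum, acc = 28-3 = 25
m=4,j=4: even sum, acc = 25+16 = 41
m=4,j=5: odd sum, acc = 41-5 = 36
m=4,j=6: even sum, acc = 36+24 = 60

60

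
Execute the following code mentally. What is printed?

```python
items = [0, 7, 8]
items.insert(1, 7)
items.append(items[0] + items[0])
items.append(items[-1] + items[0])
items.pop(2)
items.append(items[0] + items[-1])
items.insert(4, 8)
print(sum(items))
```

23

insert 7 at 1 → [0, 7, 7, 8]
append items[0]+items[0] = 0+0 = 0 → [0, 7, 7, 8, 0]
append items[-1]+items[0] = 0+0 = 0 → [0, 7, 7, 8, 0, 0]
pop(2) removes 7 → [0, 7, 8, 0, 0]
append items[0]+items[-1] = 0+0 = 0 → [0, 7, 8, 0, 0, 0]
insert 8 at 4 → [0, 7, 8, 0, 8, 0, 0]
sum = 23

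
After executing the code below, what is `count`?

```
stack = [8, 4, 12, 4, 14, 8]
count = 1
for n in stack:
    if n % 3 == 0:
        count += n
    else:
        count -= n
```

n=8: not %3==0, count = 1-8 = -7
n=4: not %3==0, count = (-7)-4 = -11
n=12: %3==0, count = (-11)+12 = 1
n=4: not %3==0, count = 1-4 = -3
n=14: not %3==0, count = (-3)-14 = -17
n=8: not %3==0, count = (-17)-8 = -25

-25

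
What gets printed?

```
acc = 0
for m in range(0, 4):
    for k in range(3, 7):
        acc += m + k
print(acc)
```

96

m=0,k=3: acc = 0+3 = 3
m=0,k=4: acc = 3+4 = 7
m=0,k=5: acc = 7+5 = 12
m=0,k=6: acc = 12+6 = 18
m=1,k=3: acc = 18+4 = 22
m=1,k=4: acc = 22+5 = 27
m=1,k=5: acc = 27+6 = 33
m=1,k=6: acc = 33+7 = 40
m=2,k=3: acc = 40+5 = 45
m=2,k=4: acc = 45+6 = 51
m=2,k=5: acc = 51+7 = 58
m=2,k=6: acc = 58+8 = 66
m=3,k=3: acc = 66+6 = 72
m=3,k=4: acc = 72+7 = 79
m=3,k=5: acc = 79+8 = 87
m=3,k=6: acc = 87+9 = 96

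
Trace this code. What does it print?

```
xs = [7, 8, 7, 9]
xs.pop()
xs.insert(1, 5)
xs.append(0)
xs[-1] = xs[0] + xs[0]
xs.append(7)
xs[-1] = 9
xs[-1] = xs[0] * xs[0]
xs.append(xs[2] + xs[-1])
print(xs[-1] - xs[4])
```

43

pop() removes 9 → [7, 8, 7]
insert 5 at 1 → [7, 5, 8, 7]
append 0 → [7, 5, 8, 7, 0]
xs[-1] = xs[0]+xs[0] = 7+7 = 14 → [7, 5, 8, 7, 14]
append 7 → [7, 5, 8, 7, 14, 7]
xs[-1] = 9 → [7, 5, 8, 7, 14, 9]
xs[-1] = xs[0]*xs[0] = 7*7 = 49 → [7, 5, 8, 7, 14, 49]
append xs[2]+xs[-1] = 8+49 = 57 → [7, 5, 8, 7, 14, 49, 57]
xs[-1]-xs[4] = 57-14 = 43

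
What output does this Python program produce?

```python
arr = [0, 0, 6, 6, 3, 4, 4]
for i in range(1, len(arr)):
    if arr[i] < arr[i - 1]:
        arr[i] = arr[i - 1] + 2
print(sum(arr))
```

42

i=1: 0>=0, unchanged → [0, 0, 6, 6, 3, 4, 4]
i=2: 6>=0, unchanged → [0, 0, 6, 6, 3, 4, 4]
i=3: 6>=6, unchanged → [0, 0, 6, 6, 3, 4, 4]
i=4: 3<6, arr[4] = 6+2 = 8 → [0, 0, 6, 6, 8, 4, 4]
i=5: 4<8, arr[5] = 8+2 = 10 → [0, 0, 6, 6, 8, 10, 4]
i=6: 4<10, arr[6] = 10+2 = 12 → [0, 0, 6, 6, 8, 10, 12]
sum = 42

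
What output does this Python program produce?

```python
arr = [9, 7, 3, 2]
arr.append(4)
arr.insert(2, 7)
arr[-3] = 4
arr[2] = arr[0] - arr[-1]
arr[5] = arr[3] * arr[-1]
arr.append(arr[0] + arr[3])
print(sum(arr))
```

56

append 4 → [9, 7, 3, 2, 4]
insert 7 at 2 → [9, 7, 7, 3, 2, 4]
arr[-3] = 4 → [9, 7, 7, 4, 2, 4]
arr[2] = arr[0]-arr[-1] = 9-4 = 5 → [9, 7, 5, 4, 2, 4]
arr[5] = arr[3]*arr[-1] = 4*4 = 16 → [9, 7, 5, 4, 2, 16]
append arr[0]+arr[3] = 9+4 = 13 → [9, 7, 5, 4, 2, 16, 13]
sum = 56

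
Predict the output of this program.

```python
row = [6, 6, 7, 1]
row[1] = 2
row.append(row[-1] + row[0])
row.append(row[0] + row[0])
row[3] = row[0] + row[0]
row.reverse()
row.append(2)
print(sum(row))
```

row[1] = 2 → [6, 2, 7, 1]
append row[-1]+row[0] = 1+6 = 7 → [6, 2, 7, 1, 7]
append row[0]+row[0] = 6+6 = 12 → [6, 2, 7, 1, 7, 12]
row[3] = row[0]+row[0] = 6+6 = 12 → [6, 2, 7, 12, 7, 12]
reverse → [12, 7, 12, 7, 2, 6]
append 2 → [12, 7, 12, 7, 2, 6, 2]
sum = 48

48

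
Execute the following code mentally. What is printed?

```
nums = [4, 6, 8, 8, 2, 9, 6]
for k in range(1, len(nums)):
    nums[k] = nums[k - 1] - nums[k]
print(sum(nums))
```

k=1: nums[1] = 4-6 = -2 → [4, -2, 8, 8, 2, 9, 6]
k=2: nums[2] = (-2)-8 = -10 → [4, -2, -10, 8, 2, 9, 6]
k=3: nums[3] = (-10)-8 = -18 → [4, -2, -10, -18, 2, 9, 6]
k=4: nums[4] = (-18)-2 = -20 → [4, -2, -10, -18, -20, 9, 6]
k=5: nums[5] = (-20)-9 = -29 → [4, -2, -10, -18, -20, -29, 6]
k=6: nums[6] = (-29)-6 = -35 → [4, -2, -10, -18, -20, -29, -35]
sum = -110

-110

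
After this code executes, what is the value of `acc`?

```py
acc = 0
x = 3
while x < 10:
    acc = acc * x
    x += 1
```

x=3: acc = 0*3 = 0
x=4: acc = 0*4 = 0
x=5: acc = 0*5 = 0
x=6: acc = 0*6 = 0
x=7: acc = 0*7 = 0
x=8: acc = 0*8 = 0
x=9: acc = 0*9 = 0

0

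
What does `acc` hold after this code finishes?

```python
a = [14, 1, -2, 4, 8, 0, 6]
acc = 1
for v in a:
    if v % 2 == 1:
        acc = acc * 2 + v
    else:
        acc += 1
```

10

v=14: not odd, acc = 1+1 = 2
v=1: odd, acc = 2*2+1 = 5
v=-2: not odd, acc = 5+1 = 6
v=4: not odd, acc = 6+1 = 7
v=8: not odd, acc = 7+1 = 8
v=0: not odd, acc = 8+1 = 9
v=6: not odd, acc = 9+1 = 10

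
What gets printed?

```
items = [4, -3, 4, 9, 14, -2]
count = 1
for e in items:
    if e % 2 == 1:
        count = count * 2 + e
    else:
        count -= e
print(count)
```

e=4: not odd, count = 1-4 = -3
e=-3: odd, count = (-3)*2+(-3) = -9
e=4: not odd, count = (-9)-4 = -13
e=9: odd, count = (-13)*2+9 = -17
e=14: not odd, count = (-17)-14 = -31
e=-2: not odd, count = (-31)-(-2) = -29

-29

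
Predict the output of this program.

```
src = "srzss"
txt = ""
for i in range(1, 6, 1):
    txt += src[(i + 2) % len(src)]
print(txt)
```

i=1: add src[3]='s' → 's'
i=2: add src[4]='s' → 'ss'
i=3: add src[0]='s' → 'sss'
i=4: add src[1]='r' → 'sssr'
i=5: add src[2]='z' → 'sssrz'

sssrz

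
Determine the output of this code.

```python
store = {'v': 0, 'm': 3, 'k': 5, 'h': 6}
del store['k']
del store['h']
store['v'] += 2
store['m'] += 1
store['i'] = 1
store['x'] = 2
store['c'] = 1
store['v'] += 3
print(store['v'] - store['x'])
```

3

del 'k' → {'v': 0, 'm': 3, 'h': 6}
del 'h' → {'v': 0, 'm': 3}
store['v'] = 0+2 = 2 → {'v': 2, 'm': 3}
store['m'] = 3+1 = 4 → {'v': 2, 'm': 4}
store['i'] = 1 → {'v': 2, 'm': 4, 'i': 1}
store['x'] = 2 → {'v': 2, 'm': 4, 'i': 1, 'x': 2}
store['c'] = 1 → {'v': 2, 'm': 4, 'i': 1, 'x': 2, 'c': 1}
store['v'] = 2+3 = 5 → {'v': 5, 'm': 4, 'i': 1, 'x': 2, 'c': 1}
store['v']-store['x'] = 5-2 = 3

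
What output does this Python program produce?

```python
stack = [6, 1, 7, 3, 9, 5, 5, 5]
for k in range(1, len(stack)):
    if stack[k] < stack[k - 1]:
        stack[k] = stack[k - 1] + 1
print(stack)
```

[6, 7, 7, 8, 9, 10, 11, 12]

k=1: 1<6, stack[1] = 6+1 = 7 → [6, 7, 7, 3, 9, 5, 5, 5]
k=2: 7>=7, unchanged → [6, 7, 7, 3, 9, 5, 5, 5]
k=3: 3<7, stack[3] = 7+1 = 8 → [6, 7, 7, 8, 9, 5, 5, 5]
k=4: 9>=8, unchanged → [6, 7, 7, 8, 9, 5, 5, 5]
k=5: 5<9, stack[5] = 9+1 = 10 → [6, 7, 7, 8, 9, 10, 5, 5]
k=6: 5<10, stack[6] = 10+1 = 11 → [6, 7, 7, 8, 9, 10, 11, 5]
k=7: 5<11, stack[7] = 11+1 = 12 → [6, 7, 7, 8, 9, 10, 11, 12]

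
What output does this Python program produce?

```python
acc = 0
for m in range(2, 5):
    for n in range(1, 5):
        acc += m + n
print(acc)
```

66

m=2,n=1: acc = 0+3 = 3
m=2,n=2: acc = 3+4 = 7
m=2,n=3: acc = 7+5 = 12
m=2,n=4: acc = 12+6 = 18
m=3,n=1: acc = 18+4 = 22
m=3,n=2: acc = 22+5 = 27
m=3,n=3: acc = 27+6 = 33
m=3,n=4: acc = 33+7 = 40
m=4,n=1: acc = 40+5 = 45
m=4,n=2: acc = 45+6 = 51
m=4,n=3: acc = 51+7 = 58
m=4,n=4: acc = 58+8 = 66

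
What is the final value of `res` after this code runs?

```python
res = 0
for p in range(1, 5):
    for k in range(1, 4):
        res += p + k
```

54

p=1,k=1: res = 0+2 = 2
p=1,k=2: res = 2+3 = 5
p=1,k=3: res = 5+4 = 9
p=2,k=1: res = 9+3 = 12
p=2,k=2: res = 12+4 = 16
p=2,k=3: res = 16+5 = 21
p=3,k=1: res = 21+4 = 25
p=3,k=2: res = 25+5 = 30
p=3,k=3: res = 30+6 = 36
p=4,k=1: res = 36+5 = 41
p=4,k=2: res = 41+6 = 47
p=4,k=3: res = 47+7 = 54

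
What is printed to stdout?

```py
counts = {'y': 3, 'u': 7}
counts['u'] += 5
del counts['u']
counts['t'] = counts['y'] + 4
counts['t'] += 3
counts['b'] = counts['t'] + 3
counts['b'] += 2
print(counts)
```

counts['u'] = 7+5 = 12 → {'y': 3, 'u': 12}
del 'u' → {'y': 3}
counts['t'] = counts['y']+4 = 7 → {'y': 3, 't': 7}
counts['t'] = 7+3 = 10 → {'y': 3, 't': 10}
counts['b'] = counts['t']+3 = 13 → {'y': 3, 't': 10, 'b': 13}
counts['b'] = 13+2 = 15 → {'y': 3, 't': 10, 'b': 15}

{'y': 3, 't': 10, 'b': 15}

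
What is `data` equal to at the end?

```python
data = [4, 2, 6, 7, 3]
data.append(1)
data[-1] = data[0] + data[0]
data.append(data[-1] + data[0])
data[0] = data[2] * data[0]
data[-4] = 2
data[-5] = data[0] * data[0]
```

append 1 → [4, 2, 6, 7, 3, 1]
data[-1] = data[0]+data[0] = 4+4 = 8 → [4, 2, 6, 7, 3, 8]
append data[-1]+data[0] = 8+4 = 12 → [4, 2, 6, 7, 3, 8, 12]
data[0] = data[2]*data[0] = 6*4 = 24 → [24, 2, 6, 7, 3, 8, 12]
data[-4] = 2 → [24, 2, 6, 2, 3, 8, 12]
data[-5] = data[0]*data[0] = 24*24 = 576 → [24, 2, 576, 2, 3, 8, 12]

[24, 2, 576, 2, 3, 8, 12]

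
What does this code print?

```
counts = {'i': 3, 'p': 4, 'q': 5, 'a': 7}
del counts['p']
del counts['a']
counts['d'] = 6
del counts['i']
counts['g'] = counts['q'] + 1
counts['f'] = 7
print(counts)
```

{'q': 5, 'd': 6, 'g': 6, 'f': 7}

del 'p' → {'i': 3, 'q': 5, 'a': 7}
del 'a' → {'i': 3, 'q': 5}
counts['d'] = 6 → {'i': 3, 'q': 5, 'd': 6}
del 'i' → {'q': 5, 'd': 6}
counts['g'] = counts['q']+1 = 6 → {'q': 5, 'd': 6, 'g': 6}
counts['f'] = 7 → {'q': 5, 'd': 6, 'g': 6, 'f': 7}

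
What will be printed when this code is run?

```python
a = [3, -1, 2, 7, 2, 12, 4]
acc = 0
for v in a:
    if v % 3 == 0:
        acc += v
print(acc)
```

v=3: %3==0, acc = 0+3 = 3
v=-1: not %3==0
v=2: not %3==0
v=7: not %3==0
v=2: not %3==0
v=12: %3==0, acc = 3+12 = 15
v=4: not %3==0

15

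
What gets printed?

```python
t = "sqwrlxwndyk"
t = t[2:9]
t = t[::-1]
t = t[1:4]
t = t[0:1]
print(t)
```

slice [2:9] → 'wrlxwnd'
reverse → 'dnwxlrw'
slice [1:4] → 'nwx'
slice [0:1] → 'n'

n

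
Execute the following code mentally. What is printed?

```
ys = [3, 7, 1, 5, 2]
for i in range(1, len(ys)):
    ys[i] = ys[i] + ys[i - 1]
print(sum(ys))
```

58

i=1: ys[1] = 7+3 = 10 → [3, 10, 1, 5, 2]
i=2: ys[2] = 1+10 = 11 → [3, 10, 11, 5, 2]
i=3: ys[3] = 5+11 = 16 → [3, 10, 11, 16, 2]
i=4: ys[4] = 2+16 = 18 → [3, 10, 11, 16, 18]
sum = 58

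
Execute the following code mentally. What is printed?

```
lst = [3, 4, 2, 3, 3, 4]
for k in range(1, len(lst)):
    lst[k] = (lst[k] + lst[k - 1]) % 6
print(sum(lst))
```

k=1: lst[1] = (4+3)%6 = 1 → [3, 1, 2, 3, 3, 4]
k=2: lst[2] = (2+1)%6 = 3 → [3, 1, 3, 3, 3, 4]
k=3: lst[3] = (3+3)%6 = 0 → [3, 1, 3, 0, 3, 4]
k=4: lst[4] = (3+0)%6 = 3 → [3, 1, 3, 0, 3, 4]
k=5: lst[5] = (4+3)%6 = 1 → [3, 1, 3, 0, 3, 1]
sum = 11

11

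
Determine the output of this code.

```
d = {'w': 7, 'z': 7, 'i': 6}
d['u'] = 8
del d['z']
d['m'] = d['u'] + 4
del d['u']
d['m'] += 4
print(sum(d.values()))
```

d['u'] = 8 → {'w': 7, 'z': 7, 'i': 6, 'u': 8}
del 'z' → {'w': 7, 'i': 6, 'u': 8}
d['m'] = d['u']+4 = 12 → {'w': 7, 'i': 6, 'u': 8, 'm': 12}
del 'u' → {'w': 7, 'i': 6, 'm': 12}
d['m'] = 12+4 = 16 → {'w': 7, 'i': 6, 'm': 16}
sum of values = 29

29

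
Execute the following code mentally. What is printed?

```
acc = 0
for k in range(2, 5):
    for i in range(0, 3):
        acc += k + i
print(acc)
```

k=2,i=0: acc = 0+2 = 2
k=2,i=1: acc = 2+3 = 5
k=2,i=2: acc = 5+4 = 9
k=3,i=0: acc = 9+3 = 12
k=3,i=1: acc = 12+4 = 16
k=3,i=2: acc = 16+5 = 21
k=4,i=0: acc = 21+4 = 25
k=4,i=1: acc = 25+5 = 30
k=4,i=2: acc = 30+6 = 36

36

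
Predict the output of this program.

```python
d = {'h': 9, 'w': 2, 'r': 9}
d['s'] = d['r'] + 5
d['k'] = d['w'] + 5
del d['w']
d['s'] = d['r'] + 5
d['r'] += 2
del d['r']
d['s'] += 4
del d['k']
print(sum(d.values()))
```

d['s'] = d['r']+5 = 14 → {'h': 9, 'w': 2, 'r': 9, 's': 14}
d['k'] = d['w']+5 = 7 → {'h': 9, 'w': 2, 'r': 9, 's': 14, 'k': 7}
del 'w' → {'h': 9, 'r': 9, 's': 14, 'k': 7}
d['s'] = d['r']+5 = 14 → {'h': 9, 'r': 9, 's': 14, 'k': 7}
d['r'] = 9+2 = 11 → {'h': 9, 'r': 11, 's': 14, 'k': 7}
del 'r' → {'h': 9, 's': 14, 'k': 7}
d['s'] = 14+4 = 18 → {'h': 9, 's': 18, 'k': 7}
del 'k' → {'h': 9, 's': 18}
sum of values = 27

27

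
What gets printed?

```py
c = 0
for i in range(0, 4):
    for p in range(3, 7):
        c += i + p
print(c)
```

96

i=0,p=3: c = 0+3 = 3
i=0,p=4: c = 3+4 = 7
i=0,p=5: c = 7+5 = 12
i=0,p=6: c = 12+6 = 18
i=1,p=3: c = 18+4 = 22
i=1,p=4: c = 22+5 = 27
i=1,p=5: c = 27+6 = 33
i=1,p=6: c = 33+7 = 40
i=2,p=3: c = 40+5 = 45
i=2,p=4: c = 45+6 = 51
i=2,p=5: c = 51+7 = 58
i=2,p=6: c = 58+8 = 66
i=3,p=3: c = 66+6 = 72
i=3,p=4: c = 72+7 = 79
i=3,p=5: c = 79+8 = 87
i=3,p=6: c = 87+9 = 96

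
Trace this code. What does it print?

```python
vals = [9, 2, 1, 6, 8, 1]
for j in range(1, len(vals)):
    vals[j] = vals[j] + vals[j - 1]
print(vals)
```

[9, 11, 12, 18, 26, 27]

j=1: vals[1] = 2+9 = 11 → [9, 11, 1, 6, 8, 1]
j=2: vals[2] = 1+11 = 12 → [9, 11, 12, 6, 8, 1]
j=3: vals[3] = 6+12 = 18 → [9, 11, 12, 18, 8, 1]
j=4: vals[4] = 8+18 = 26 → [9, 11, 12, 18, 26, 1]
j=5: vals[5] = 1+26 = 27 → [9, 11, 12, 18, 26, 27]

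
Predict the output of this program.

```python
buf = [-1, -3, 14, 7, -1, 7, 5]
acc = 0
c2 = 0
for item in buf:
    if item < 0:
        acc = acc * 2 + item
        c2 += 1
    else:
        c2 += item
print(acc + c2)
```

item=-1: <0, acc = 0*2+(-1) = -1; c2=1
item=-3: <0, acc = (-1)*2+(-3) = -5; c2=2
item=14: not <0; c2=16
item=7: not <0; c2=23
item=-1: <0, acc = (-5)*2+(-1) = -11; c2=24
item=7: not <0; c2=31
item=5: not <0; c2=36
acc+c2 = (-11)+36 = 25

25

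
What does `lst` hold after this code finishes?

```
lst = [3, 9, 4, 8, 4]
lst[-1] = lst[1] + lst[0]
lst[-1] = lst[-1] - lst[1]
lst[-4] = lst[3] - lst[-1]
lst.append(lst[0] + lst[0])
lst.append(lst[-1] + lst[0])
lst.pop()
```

[3, 5, 4, 8, 3, 6]

lst[-1] = lst[1]+lst[0] = 9+3 = 12 → [3, 9, 4, 8, 12]
lst[-1] = lst[-1]-lst[1] = 12-9 = 3 → [3, 9, 4, 8, 3]
lst[-4] = lst[3]-lst[-1] = 8-3 = 5 → [3, 5, 4, 8, 3]
append lst[0]+lst[0] = 3+3 = 6 → [3, 5, 4, 8, 3, 6]
append lst[-1]+lst[0] = 6+3 = 9 → [3, 5, 4, 8, 3, 6, 9]
pop() removes 9 → [3, 5, 4, 8, 3, 6]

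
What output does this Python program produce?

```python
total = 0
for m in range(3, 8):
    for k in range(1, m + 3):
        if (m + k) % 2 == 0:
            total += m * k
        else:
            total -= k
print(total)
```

387

m=3,k=1: even sum, total = 0+3 = 3
m=3,k=2: odd sum, total = 3-2 = 1
m=3,k=3: even sum, total = 1+9 = 10
m=3,k=4: odd sum, total = 10-4 = 6
m=3,k=5: even sum, total = 6+15 = 21
m=4,k=1: odd sum, total = 21-1 = 20
m=4,k=2: even sum, total = 20+8 = 28
m=4,k=3: odd sum, total = 28-3 = 25
m=4,k=4: even sum, total = 25+16 = 41
m=4,k=5: odd sum, total = 41-5 = 36
m=4,k=6: even sum, total = 36+24 = 60
m=5,k=1: even sum, total = 60+5 = 65
m=5,k=2: odd sum, total = 65-2 = 63
m=5,k=3: even sum, total = 63+15 = 78
m=5,k=4: odd sum, total = 78-4 = 74
m=5,k=5: even sum, total = 74+25 = 99
m=5,k=6: odd sum, total = 99-6 = 93
m=5,k=7: even sum, total = 93+35 = 128
m=6,k=1: odd sum, total = 128-1 = 127
m=6,k=2: even sum, total = 127+12 = 139
m=6,k=3: odd sum, total = 139-3 = 136
m=6,k=4: even sum, total = 136+24 = 160
m=6,k=5: odd sum, total = 160-5 = 155
m=6,k=6: even sum, total = 155+36 = 191
m=6,k=7: odd sum, total = 191-7 = 184
m=6,k=8: even sum, total = 184+48 = 232
m=7,k=1: even sum, total = 232+7 = 239
m=7,k=2: odd sum, total = 239-2 = 237
m=7,k=3: even sum, total = 237+21 = 258
m=7,k=4: odd sum, total = 258-4 = 254
m=7,k=5: even sum, total = 254+35 = 289
m=7,k=6: odd sum, total = 289-6 = 283
m=7,k=7: even sum, total = 283+49 = 332
m=7,k=8: odd sum, total = 332-8 = 324
m=7,k=9: even sum, total = 324+63 = 387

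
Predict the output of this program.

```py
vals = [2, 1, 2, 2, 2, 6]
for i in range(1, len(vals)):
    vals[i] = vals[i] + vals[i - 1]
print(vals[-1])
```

i=1: vals[1] = 1+2 = 3 → [2, 3, 2, 2, 2, 6]
i=2: vals[2] = 2+3 = 5 → [2, 3, 5, 2, 2, 6]
i=3: vals[3] = 2+5 = 7 → [2, 3, 5, 7, 2, 6]
i=4: vals[4] = 2+7 = 9 → [2, 3, 5, 7, 9, 6]
i=5: vals[5] = 6+9 = 15 → [2, 3, 5, 7, 9, 15]

15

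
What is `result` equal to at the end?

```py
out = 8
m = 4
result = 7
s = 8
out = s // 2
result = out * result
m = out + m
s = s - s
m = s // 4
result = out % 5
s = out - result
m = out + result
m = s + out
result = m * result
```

out = 8//2 = 4
result = 4*7 = 28
m = 4+4 = 8
s = 8-8 = 0
m = 0//4 = 0
result = 4%5 = 4
s = 4-4 = 0
m = 4+4 = 8
m = 0+4 = 4
result = 4*4 = 16

16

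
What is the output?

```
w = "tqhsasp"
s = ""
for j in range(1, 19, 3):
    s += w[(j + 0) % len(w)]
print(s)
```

qatsph

j=1: add w[1]='q' → 'q'
j=4: add w[4]='a' → 'qa'
j=7: add w[0]='t' → 'qat'
j=10: add w[3]='s' → 'qats'
j=13: add w[6]='p' → 'qatsp'
j=16: add w[2]='h' → 'qatsph'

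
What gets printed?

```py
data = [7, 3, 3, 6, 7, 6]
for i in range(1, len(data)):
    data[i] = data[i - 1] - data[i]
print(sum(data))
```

i=1: data[1] = 7-3 = 4 → [7, 4, 3, 6, 7, 6]
i=2: data[2] = 4-3 = 1 → [7, 4, 1, 6, 7, 6]
i=3: data[3] = 1-6 = -5 → [7, 4, 1, -5, 7, 6]
i=4: data[4] = (-5)-7 = -12 → [7, 4, 1, -5, -12, 6]
i=5: data[5] = (-12)-6 = -18 → [7, 4, 1, -5, -12, -18]
sum = -23

-23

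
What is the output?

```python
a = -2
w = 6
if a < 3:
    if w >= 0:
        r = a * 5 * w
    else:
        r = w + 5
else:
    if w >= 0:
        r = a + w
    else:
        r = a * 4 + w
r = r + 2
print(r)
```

a=-2, w=6
a < 3 is True; w >= 0 is True
→ r = a * 5 * w = -60
r = (-60)+2 = -58

-58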